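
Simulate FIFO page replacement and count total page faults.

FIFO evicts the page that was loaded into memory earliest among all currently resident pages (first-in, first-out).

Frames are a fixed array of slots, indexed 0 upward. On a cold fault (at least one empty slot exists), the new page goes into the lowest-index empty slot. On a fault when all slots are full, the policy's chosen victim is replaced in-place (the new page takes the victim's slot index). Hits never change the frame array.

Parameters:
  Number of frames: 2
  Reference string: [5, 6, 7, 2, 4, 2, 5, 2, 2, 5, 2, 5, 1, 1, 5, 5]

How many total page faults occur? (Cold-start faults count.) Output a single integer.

Answer: 9

Derivation:
Step 0: ref 5 → FAULT, frames=[5,-]
Step 1: ref 6 → FAULT, frames=[5,6]
Step 2: ref 7 → FAULT (evict 5), frames=[7,6]
Step 3: ref 2 → FAULT (evict 6), frames=[7,2]
Step 4: ref 4 → FAULT (evict 7), frames=[4,2]
Step 5: ref 2 → HIT, frames=[4,2]
Step 6: ref 5 → FAULT (evict 2), frames=[4,5]
Step 7: ref 2 → FAULT (evict 4), frames=[2,5]
Step 8: ref 2 → HIT, frames=[2,5]
Step 9: ref 5 → HIT, frames=[2,5]
Step 10: ref 2 → HIT, frames=[2,5]
Step 11: ref 5 → HIT, frames=[2,5]
Step 12: ref 1 → FAULT (evict 5), frames=[2,1]
Step 13: ref 1 → HIT, frames=[2,1]
Step 14: ref 5 → FAULT (evict 2), frames=[5,1]
Step 15: ref 5 → HIT, frames=[5,1]
Total faults: 9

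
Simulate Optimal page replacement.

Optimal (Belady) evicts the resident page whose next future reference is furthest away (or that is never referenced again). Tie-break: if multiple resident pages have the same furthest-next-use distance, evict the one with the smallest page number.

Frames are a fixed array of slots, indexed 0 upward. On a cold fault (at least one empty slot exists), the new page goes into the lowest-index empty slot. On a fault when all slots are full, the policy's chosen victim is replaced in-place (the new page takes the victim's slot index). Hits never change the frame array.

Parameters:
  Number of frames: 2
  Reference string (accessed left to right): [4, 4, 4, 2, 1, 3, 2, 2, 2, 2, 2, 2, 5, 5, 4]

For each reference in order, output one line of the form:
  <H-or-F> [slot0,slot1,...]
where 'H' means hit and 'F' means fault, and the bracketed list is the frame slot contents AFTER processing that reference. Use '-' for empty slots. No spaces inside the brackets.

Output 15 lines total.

F [4,-]
H [4,-]
H [4,-]
F [4,2]
F [1,2]
F [3,2]
H [3,2]
H [3,2]
H [3,2]
H [3,2]
H [3,2]
H [3,2]
F [3,5]
H [3,5]
F [4,5]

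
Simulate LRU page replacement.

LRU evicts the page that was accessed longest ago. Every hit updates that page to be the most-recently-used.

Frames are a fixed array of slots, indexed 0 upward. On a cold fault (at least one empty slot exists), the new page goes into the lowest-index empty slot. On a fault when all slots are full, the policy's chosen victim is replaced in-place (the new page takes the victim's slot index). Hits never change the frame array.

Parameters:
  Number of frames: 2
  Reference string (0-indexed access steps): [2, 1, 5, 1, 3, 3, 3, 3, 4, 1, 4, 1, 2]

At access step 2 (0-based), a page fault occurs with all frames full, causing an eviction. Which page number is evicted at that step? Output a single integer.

Answer: 2

Derivation:
Step 0: ref 2 -> FAULT, frames=[2,-]
Step 1: ref 1 -> FAULT, frames=[2,1]
Step 2: ref 5 -> FAULT, evict 2, frames=[5,1]
At step 2: evicted page 2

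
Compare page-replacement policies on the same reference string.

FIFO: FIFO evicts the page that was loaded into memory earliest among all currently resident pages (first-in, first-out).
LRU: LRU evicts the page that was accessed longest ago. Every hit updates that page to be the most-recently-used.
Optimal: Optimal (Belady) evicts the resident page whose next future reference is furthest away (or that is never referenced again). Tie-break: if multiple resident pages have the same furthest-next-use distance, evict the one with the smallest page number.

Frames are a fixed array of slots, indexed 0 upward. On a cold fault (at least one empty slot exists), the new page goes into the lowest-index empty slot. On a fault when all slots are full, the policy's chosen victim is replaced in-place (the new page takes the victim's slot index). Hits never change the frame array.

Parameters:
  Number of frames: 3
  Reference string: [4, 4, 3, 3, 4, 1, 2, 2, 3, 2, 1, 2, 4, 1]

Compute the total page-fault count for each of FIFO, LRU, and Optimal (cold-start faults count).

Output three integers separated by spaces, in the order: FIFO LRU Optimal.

Answer: 5 6 5

Derivation:
--- FIFO ---
  step 0: ref 4 -> FAULT, frames=[4,-,-] (faults so far: 1)
  step 1: ref 4 -> HIT, frames=[4,-,-] (faults so far: 1)
  step 2: ref 3 -> FAULT, frames=[4,3,-] (faults so far: 2)
  step 3: ref 3 -> HIT, frames=[4,3,-] (faults so far: 2)
  step 4: ref 4 -> HIT, frames=[4,3,-] (faults so far: 2)
  step 5: ref 1 -> FAULT, frames=[4,3,1] (faults so far: 3)
  step 6: ref 2 -> FAULT, evict 4, frames=[2,3,1] (faults so far: 4)
  step 7: ref 2 -> HIT, frames=[2,3,1] (faults so far: 4)
  step 8: ref 3 -> HIT, frames=[2,3,1] (faults so far: 4)
  step 9: ref 2 -> HIT, frames=[2,3,1] (faults so far: 4)
  step 10: ref 1 -> HIT, frames=[2,3,1] (faults so far: 4)
  step 11: ref 2 -> HIT, frames=[2,3,1] (faults so far: 4)
  step 12: ref 4 -> FAULT, evict 3, frames=[2,4,1] (faults so far: 5)
  step 13: ref 1 -> HIT, frames=[2,4,1] (faults so far: 5)
  FIFO total faults: 5
--- LRU ---
  step 0: ref 4 -> FAULT, frames=[4,-,-] (faults so far: 1)
  step 1: ref 4 -> HIT, frames=[4,-,-] (faults so far: 1)
  step 2: ref 3 -> FAULT, frames=[4,3,-] (faults so far: 2)
  step 3: ref 3 -> HIT, frames=[4,3,-] (faults so far: 2)
  step 4: ref 4 -> HIT, frames=[4,3,-] (faults so far: 2)
  step 5: ref 1 -> FAULT, frames=[4,3,1] (faults so far: 3)
  step 6: ref 2 -> FAULT, evict 3, frames=[4,2,1] (faults so far: 4)
  step 7: ref 2 -> HIT, frames=[4,2,1] (faults so far: 4)
  step 8: ref 3 -> FAULT, evict 4, frames=[3,2,1] (faults so far: 5)
  step 9: ref 2 -> HIT, frames=[3,2,1] (faults so far: 5)
  step 10: ref 1 -> HIT, frames=[3,2,1] (faults so far: 5)
  step 11: ref 2 -> HIT, frames=[3,2,1] (faults so far: 5)
  step 12: ref 4 -> FAULT, evict 3, frames=[4,2,1] (faults so far: 6)
  step 13: ref 1 -> HIT, frames=[4,2,1] (faults so far: 6)
  LRU total faults: 6
--- Optimal ---
  step 0: ref 4 -> FAULT, frames=[4,-,-] (faults so far: 1)
  step 1: ref 4 -> HIT, frames=[4,-,-] (faults so far: 1)
  step 2: ref 3 -> FAULT, frames=[4,3,-] (faults so far: 2)
  step 3: ref 3 -> HIT, frames=[4,3,-] (faults so far: 2)
  step 4: ref 4 -> HIT, frames=[4,3,-] (faults so far: 2)
  step 5: ref 1 -> FAULT, frames=[4,3,1] (faults so far: 3)
  step 6: ref 2 -> FAULT, evict 4, frames=[2,3,1] (faults so far: 4)
  step 7: ref 2 -> HIT, frames=[2,3,1] (faults so far: 4)
  step 8: ref 3 -> HIT, frames=[2,3,1] (faults so far: 4)
  step 9: ref 2 -> HIT, frames=[2,3,1] (faults so far: 4)
  step 10: ref 1 -> HIT, frames=[2,3,1] (faults so far: 4)
  step 11: ref 2 -> HIT, frames=[2,3,1] (faults so far: 4)
  step 12: ref 4 -> FAULT, evict 2, frames=[4,3,1] (faults so far: 5)
  step 13: ref 1 -> HIT, frames=[4,3,1] (faults so far: 5)
  Optimal total faults: 5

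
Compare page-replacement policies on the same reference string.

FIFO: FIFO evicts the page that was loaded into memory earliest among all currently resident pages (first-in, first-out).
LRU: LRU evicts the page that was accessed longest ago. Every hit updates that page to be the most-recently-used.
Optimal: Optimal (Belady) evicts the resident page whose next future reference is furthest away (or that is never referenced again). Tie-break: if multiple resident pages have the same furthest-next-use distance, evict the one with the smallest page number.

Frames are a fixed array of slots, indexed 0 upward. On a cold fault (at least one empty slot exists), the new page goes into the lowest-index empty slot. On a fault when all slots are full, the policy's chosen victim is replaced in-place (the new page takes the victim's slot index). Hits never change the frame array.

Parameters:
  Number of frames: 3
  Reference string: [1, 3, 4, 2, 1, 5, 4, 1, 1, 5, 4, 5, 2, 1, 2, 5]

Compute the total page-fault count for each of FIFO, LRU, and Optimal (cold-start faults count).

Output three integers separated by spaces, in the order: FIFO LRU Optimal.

Answer: 10 9 6

Derivation:
--- FIFO ---
  step 0: ref 1 -> FAULT, frames=[1,-,-] (faults so far: 1)
  step 1: ref 3 -> FAULT, frames=[1,3,-] (faults so far: 2)
  step 2: ref 4 -> FAULT, frames=[1,3,4] (faults so far: 3)
  step 3: ref 2 -> FAULT, evict 1, frames=[2,3,4] (faults so far: 4)
  step 4: ref 1 -> FAULT, evict 3, frames=[2,1,4] (faults so far: 5)
  step 5: ref 5 -> FAULT, evict 4, frames=[2,1,5] (faults so far: 6)
  step 6: ref 4 -> FAULT, evict 2, frames=[4,1,5] (faults so far: 7)
  step 7: ref 1 -> HIT, frames=[4,1,5] (faults so far: 7)
  step 8: ref 1 -> HIT, frames=[4,1,5] (faults so far: 7)
  step 9: ref 5 -> HIT, frames=[4,1,5] (faults so far: 7)
  step 10: ref 4 -> HIT, frames=[4,1,5] (faults so far: 7)
  step 11: ref 5 -> HIT, frames=[4,1,5] (faults so far: 7)
  step 12: ref 2 -> FAULT, evict 1, frames=[4,2,5] (faults so far: 8)
  step 13: ref 1 -> FAULT, evict 5, frames=[4,2,1] (faults so far: 9)
  step 14: ref 2 -> HIT, frames=[4,2,1] (faults so far: 9)
  step 15: ref 5 -> FAULT, evict 4, frames=[5,2,1] (faults so far: 10)
  FIFO total faults: 10
--- LRU ---
  step 0: ref 1 -> FAULT, frames=[1,-,-] (faults so far: 1)
  step 1: ref 3 -> FAULT, frames=[1,3,-] (faults so far: 2)
  step 2: ref 4 -> FAULT, frames=[1,3,4] (faults so far: 3)
  step 3: ref 2 -> FAULT, evict 1, frames=[2,3,4] (faults so far: 4)
  step 4: ref 1 -> FAULT, evict 3, frames=[2,1,4] (faults so far: 5)
  step 5: ref 5 -> FAULT, evict 4, frames=[2,1,5] (faults so far: 6)
  step 6: ref 4 -> FAULT, evict 2, frames=[4,1,5] (faults so far: 7)
  step 7: ref 1 -> HIT, frames=[4,1,5] (faults so far: 7)
  step 8: ref 1 -> HIT, frames=[4,1,5] (faults so far: 7)
  step 9: ref 5 -> HIT, frames=[4,1,5] (faults so far: 7)
  step 10: ref 4 -> HIT, frames=[4,1,5] (faults so far: 7)
  step 11: ref 5 -> HIT, frames=[4,1,5] (faults so far: 7)
  step 12: ref 2 -> FAULT, evict 1, frames=[4,2,5] (faults so far: 8)
  step 13: ref 1 -> FAULT, evict 4, frames=[1,2,5] (faults so far: 9)
  step 14: ref 2 -> HIT, frames=[1,2,5] (faults so far: 9)
  step 15: ref 5 -> HIT, frames=[1,2,5] (faults so far: 9)
  LRU total faults: 9
--- Optimal ---
  step 0: ref 1 -> FAULT, frames=[1,-,-] (faults so far: 1)
  step 1: ref 3 -> FAULT, frames=[1,3,-] (faults so far: 2)
  step 2: ref 4 -> FAULT, frames=[1,3,4] (faults so far: 3)
  step 3: ref 2 -> FAULT, evict 3, frames=[1,2,4] (faults so far: 4)
  step 4: ref 1 -> HIT, frames=[1,2,4] (faults so far: 4)
  step 5: ref 5 -> FAULT, evict 2, frames=[1,5,4] (faults so far: 5)
  step 6: ref 4 -> HIT, frames=[1,5,4] (faults so far: 5)
  step 7: ref 1 -> HIT, frames=[1,5,4] (faults so far: 5)
  step 8: ref 1 -> HIT, frames=[1,5,4] (faults so far: 5)
  step 9: ref 5 -> HIT, frames=[1,5,4] (faults so far: 5)
  step 10: ref 4 -> HIT, frames=[1,5,4] (faults so far: 5)
  step 11: ref 5 -> HIT, frames=[1,5,4] (faults so far: 5)
  step 12: ref 2 -> FAULT, evict 4, frames=[1,5,2] (faults so far: 6)
  step 13: ref 1 -> HIT, frames=[1,5,2] (faults so far: 6)
  step 14: ref 2 -> HIT, frames=[1,5,2] (faults so far: 6)
  step 15: ref 5 -> HIT, frames=[1,5,2] (faults so far: 6)
  Optimal total faults: 6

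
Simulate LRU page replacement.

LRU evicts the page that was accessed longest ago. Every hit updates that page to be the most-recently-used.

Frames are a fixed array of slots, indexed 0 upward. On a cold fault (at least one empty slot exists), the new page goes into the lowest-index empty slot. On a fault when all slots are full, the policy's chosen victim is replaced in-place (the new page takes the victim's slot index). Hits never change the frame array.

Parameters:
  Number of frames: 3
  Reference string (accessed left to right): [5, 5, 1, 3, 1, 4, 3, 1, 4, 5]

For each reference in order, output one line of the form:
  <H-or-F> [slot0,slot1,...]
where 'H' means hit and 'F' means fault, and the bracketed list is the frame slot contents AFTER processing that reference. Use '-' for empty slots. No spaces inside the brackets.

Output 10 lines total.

F [5,-,-]
H [5,-,-]
F [5,1,-]
F [5,1,3]
H [5,1,3]
F [4,1,3]
H [4,1,3]
H [4,1,3]
H [4,1,3]
F [4,1,5]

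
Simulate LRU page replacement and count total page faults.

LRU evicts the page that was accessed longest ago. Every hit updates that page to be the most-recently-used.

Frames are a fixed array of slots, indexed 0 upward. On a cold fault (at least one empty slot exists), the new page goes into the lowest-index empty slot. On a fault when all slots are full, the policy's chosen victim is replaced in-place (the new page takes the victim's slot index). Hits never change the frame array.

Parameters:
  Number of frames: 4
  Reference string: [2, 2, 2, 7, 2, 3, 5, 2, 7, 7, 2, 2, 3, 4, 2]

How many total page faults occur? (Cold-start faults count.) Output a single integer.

Step 0: ref 2 → FAULT, frames=[2,-,-,-]
Step 1: ref 2 → HIT, frames=[2,-,-,-]
Step 2: ref 2 → HIT, frames=[2,-,-,-]
Step 3: ref 7 → FAULT, frames=[2,7,-,-]
Step 4: ref 2 → HIT, frames=[2,7,-,-]
Step 5: ref 3 → FAULT, frames=[2,7,3,-]
Step 6: ref 5 → FAULT, frames=[2,7,3,5]
Step 7: ref 2 → HIT, frames=[2,7,3,5]
Step 8: ref 7 → HIT, frames=[2,7,3,5]
Step 9: ref 7 → HIT, frames=[2,7,3,5]
Step 10: ref 2 → HIT, frames=[2,7,3,5]
Step 11: ref 2 → HIT, frames=[2,7,3,5]
Step 12: ref 3 → HIT, frames=[2,7,3,5]
Step 13: ref 4 → FAULT (evict 5), frames=[2,7,3,4]
Step 14: ref 2 → HIT, frames=[2,7,3,4]
Total faults: 5

Answer: 5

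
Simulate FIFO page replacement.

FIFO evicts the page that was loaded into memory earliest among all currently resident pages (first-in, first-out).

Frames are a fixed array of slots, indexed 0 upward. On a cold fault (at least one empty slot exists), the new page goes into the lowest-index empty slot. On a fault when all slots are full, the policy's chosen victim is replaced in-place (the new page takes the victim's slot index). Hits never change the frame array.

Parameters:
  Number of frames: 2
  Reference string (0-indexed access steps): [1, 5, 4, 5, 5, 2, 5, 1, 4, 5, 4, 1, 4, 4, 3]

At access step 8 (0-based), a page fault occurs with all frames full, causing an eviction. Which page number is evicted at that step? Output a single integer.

Step 0: ref 1 -> FAULT, frames=[1,-]
Step 1: ref 5 -> FAULT, frames=[1,5]
Step 2: ref 4 -> FAULT, evict 1, frames=[4,5]
Step 3: ref 5 -> HIT, frames=[4,5]
Step 4: ref 5 -> HIT, frames=[4,5]
Step 5: ref 2 -> FAULT, evict 5, frames=[4,2]
Step 6: ref 5 -> FAULT, evict 4, frames=[5,2]
Step 7: ref 1 -> FAULT, evict 2, frames=[5,1]
Step 8: ref 4 -> FAULT, evict 5, frames=[4,1]
At step 8: evicted page 5

Answer: 5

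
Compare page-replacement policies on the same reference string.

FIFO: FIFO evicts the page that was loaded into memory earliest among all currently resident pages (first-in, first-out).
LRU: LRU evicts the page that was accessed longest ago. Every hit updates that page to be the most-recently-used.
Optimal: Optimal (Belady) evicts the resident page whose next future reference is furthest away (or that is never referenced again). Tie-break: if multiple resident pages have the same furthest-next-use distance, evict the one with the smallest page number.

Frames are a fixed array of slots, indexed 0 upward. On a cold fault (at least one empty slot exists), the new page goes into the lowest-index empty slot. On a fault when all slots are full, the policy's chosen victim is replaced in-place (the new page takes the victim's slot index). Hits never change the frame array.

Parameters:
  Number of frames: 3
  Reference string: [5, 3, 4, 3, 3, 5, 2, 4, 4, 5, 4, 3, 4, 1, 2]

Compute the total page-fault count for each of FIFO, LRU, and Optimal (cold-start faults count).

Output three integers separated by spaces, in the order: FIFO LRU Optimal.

Answer: 9 8 6

Derivation:
--- FIFO ---
  step 0: ref 5 -> FAULT, frames=[5,-,-] (faults so far: 1)
  step 1: ref 3 -> FAULT, frames=[5,3,-] (faults so far: 2)
  step 2: ref 4 -> FAULT, frames=[5,3,4] (faults so far: 3)
  step 3: ref 3 -> HIT, frames=[5,3,4] (faults so far: 3)
  step 4: ref 3 -> HIT, frames=[5,3,4] (faults so far: 3)
  step 5: ref 5 -> HIT, frames=[5,3,4] (faults so far: 3)
  step 6: ref 2 -> FAULT, evict 5, frames=[2,3,4] (faults so far: 4)
  step 7: ref 4 -> HIT, frames=[2,3,4] (faults so far: 4)
  step 8: ref 4 -> HIT, frames=[2,3,4] (faults so far: 4)
  step 9: ref 5 -> FAULT, evict 3, frames=[2,5,4] (faults so far: 5)
  step 10: ref 4 -> HIT, frames=[2,5,4] (faults so far: 5)
  step 11: ref 3 -> FAULT, evict 4, frames=[2,5,3] (faults so far: 6)
  step 12: ref 4 -> FAULT, evict 2, frames=[4,5,3] (faults so far: 7)
  step 13: ref 1 -> FAULT, evict 5, frames=[4,1,3] (faults so far: 8)
  step 14: ref 2 -> FAULT, evict 3, frames=[4,1,2] (faults so far: 9)
  FIFO total faults: 9
--- LRU ---
  step 0: ref 5 -> FAULT, frames=[5,-,-] (faults so far: 1)
  step 1: ref 3 -> FAULT, frames=[5,3,-] (faults so far: 2)
  step 2: ref 4 -> FAULT, frames=[5,3,4] (faults so far: 3)
  step 3: ref 3 -> HIT, frames=[5,3,4] (faults so far: 3)
  step 4: ref 3 -> HIT, frames=[5,3,4] (faults so far: 3)
  step 5: ref 5 -> HIT, frames=[5,3,4] (faults so far: 3)
  step 6: ref 2 -> FAULT, evict 4, frames=[5,3,2] (faults so far: 4)
  step 7: ref 4 -> FAULT, evict 3, frames=[5,4,2] (faults so far: 5)
  step 8: ref 4 -> HIT, frames=[5,4,2] (faults so far: 5)
  step 9: ref 5 -> HIT, frames=[5,4,2] (faults so far: 5)
  step 10: ref 4 -> HIT, frames=[5,4,2] (faults so far: 5)
  step 11: ref 3 -> FAULT, evict 2, frames=[5,4,3] (faults so far: 6)
  step 12: ref 4 -> HIT, frames=[5,4,3] (faults so far: 6)
  step 13: ref 1 -> FAULT, evict 5, frames=[1,4,3] (faults so far: 7)
  step 14: ref 2 -> FAULT, evict 3, frames=[1,4,2] (faults so far: 8)
  LRU total faults: 8
--- Optimal ---
  step 0: ref 5 -> FAULT, frames=[5,-,-] (faults so far: 1)
  step 1: ref 3 -> FAULT, frames=[5,3,-] (faults so far: 2)
  step 2: ref 4 -> FAULT, frames=[5,3,4] (faults so far: 3)
  step 3: ref 3 -> HIT, frames=[5,3,4] (faults so far: 3)
  step 4: ref 3 -> HIT, frames=[5,3,4] (faults so far: 3)
  step 5: ref 5 -> HIT, frames=[5,3,4] (faults so far: 3)
  step 6: ref 2 -> FAULT, evict 3, frames=[5,2,4] (faults so far: 4)
  step 7: ref 4 -> HIT, frames=[5,2,4] (faults so far: 4)
  step 8: ref 4 -> HIT, frames=[5,2,4] (faults so far: 4)
  step 9: ref 5 -> HIT, frames=[5,2,4] (faults so far: 4)
  step 10: ref 4 -> HIT, frames=[5,2,4] (faults so far: 4)
  step 11: ref 3 -> FAULT, evict 5, frames=[3,2,4] (faults so far: 5)
  step 12: ref 4 -> HIT, frames=[3,2,4] (faults so far: 5)
  step 13: ref 1 -> FAULT, evict 3, frames=[1,2,4] (faults so far: 6)
  step 14: ref 2 -> HIT, frames=[1,2,4] (faults so far: 6)
  Optimal total faults: 6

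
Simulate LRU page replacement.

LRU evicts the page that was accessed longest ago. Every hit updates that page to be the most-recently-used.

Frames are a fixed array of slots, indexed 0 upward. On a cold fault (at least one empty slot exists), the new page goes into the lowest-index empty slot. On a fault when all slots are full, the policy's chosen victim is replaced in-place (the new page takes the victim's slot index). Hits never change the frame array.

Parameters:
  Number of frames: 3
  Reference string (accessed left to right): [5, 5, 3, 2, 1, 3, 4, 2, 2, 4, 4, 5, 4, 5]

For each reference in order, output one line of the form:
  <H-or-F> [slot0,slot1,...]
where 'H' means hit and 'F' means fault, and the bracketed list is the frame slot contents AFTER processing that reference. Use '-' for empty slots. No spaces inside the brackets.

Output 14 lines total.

F [5,-,-]
H [5,-,-]
F [5,3,-]
F [5,3,2]
F [1,3,2]
H [1,3,2]
F [1,3,4]
F [2,3,4]
H [2,3,4]
H [2,3,4]
H [2,3,4]
F [2,5,4]
H [2,5,4]
H [2,5,4]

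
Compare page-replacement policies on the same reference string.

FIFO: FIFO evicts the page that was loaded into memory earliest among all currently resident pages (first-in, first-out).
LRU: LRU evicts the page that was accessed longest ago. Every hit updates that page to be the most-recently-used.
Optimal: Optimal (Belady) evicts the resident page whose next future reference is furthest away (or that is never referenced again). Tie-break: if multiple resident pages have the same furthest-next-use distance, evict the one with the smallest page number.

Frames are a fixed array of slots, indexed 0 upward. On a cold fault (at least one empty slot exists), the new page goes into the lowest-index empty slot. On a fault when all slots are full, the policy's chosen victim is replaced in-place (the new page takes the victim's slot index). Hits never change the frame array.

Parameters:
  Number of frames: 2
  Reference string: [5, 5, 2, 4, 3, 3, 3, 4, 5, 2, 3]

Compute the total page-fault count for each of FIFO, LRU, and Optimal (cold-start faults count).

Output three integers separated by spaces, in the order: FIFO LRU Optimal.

--- FIFO ---
  step 0: ref 5 -> FAULT, frames=[5,-] (faults so far: 1)
  step 1: ref 5 -> HIT, frames=[5,-] (faults so far: 1)
  step 2: ref 2 -> FAULT, frames=[5,2] (faults so far: 2)
  step 3: ref 4 -> FAULT, evict 5, frames=[4,2] (faults so far: 3)
  step 4: ref 3 -> FAULT, evict 2, frames=[4,3] (faults so far: 4)
  step 5: ref 3 -> HIT, frames=[4,3] (faults so far: 4)
  step 6: ref 3 -> HIT, frames=[4,3] (faults so far: 4)
  step 7: ref 4 -> HIT, frames=[4,3] (faults so far: 4)
  step 8: ref 5 -> FAULT, evict 4, frames=[5,3] (faults so far: 5)
  step 9: ref 2 -> FAULT, evict 3, frames=[5,2] (faults so far: 6)
  step 10: ref 3 -> FAULT, evict 5, frames=[3,2] (faults so far: 7)
  FIFO total faults: 7
--- LRU ---
  step 0: ref 5 -> FAULT, frames=[5,-] (faults so far: 1)
  step 1: ref 5 -> HIT, frames=[5,-] (faults so far: 1)
  step 2: ref 2 -> FAULT, frames=[5,2] (faults so far: 2)
  step 3: ref 4 -> FAULT, evict 5, frames=[4,2] (faults so far: 3)
  step 4: ref 3 -> FAULT, evict 2, frames=[4,3] (faults so far: 4)
  step 5: ref 3 -> HIT, frames=[4,3] (faults so far: 4)
  step 6: ref 3 -> HIT, frames=[4,3] (faults so far: 4)
  step 7: ref 4 -> HIT, frames=[4,3] (faults so far: 4)
  step 8: ref 5 -> FAULT, evict 3, frames=[4,5] (faults so far: 5)
  step 9: ref 2 -> FAULT, evict 4, frames=[2,5] (faults so far: 6)
  step 10: ref 3 -> FAULT, evict 5, frames=[2,3] (faults so far: 7)
  LRU total faults: 7
--- Optimal ---
  step 0: ref 5 -> FAULT, frames=[5,-] (faults so far: 1)
  step 1: ref 5 -> HIT, frames=[5,-] (faults so far: 1)
  step 2: ref 2 -> FAULT, frames=[5,2] (faults so far: 2)
  step 3: ref 4 -> FAULT, evict 2, frames=[5,4] (faults so far: 3)
  step 4: ref 3 -> FAULT, evict 5, frames=[3,4] (faults so far: 4)
  step 5: ref 3 -> HIT, frames=[3,4] (faults so far: 4)
  step 6: ref 3 -> HIT, frames=[3,4] (faults so far: 4)
  step 7: ref 4 -> HIT, frames=[3,4] (faults so far: 4)
  step 8: ref 5 -> FAULT, evict 4, frames=[3,5] (faults so far: 5)
  step 9: ref 2 -> FAULT, evict 5, frames=[3,2] (faults so far: 6)
  step 10: ref 3 -> HIT, frames=[3,2] (faults so far: 6)
  Optimal total faults: 6

Answer: 7 7 6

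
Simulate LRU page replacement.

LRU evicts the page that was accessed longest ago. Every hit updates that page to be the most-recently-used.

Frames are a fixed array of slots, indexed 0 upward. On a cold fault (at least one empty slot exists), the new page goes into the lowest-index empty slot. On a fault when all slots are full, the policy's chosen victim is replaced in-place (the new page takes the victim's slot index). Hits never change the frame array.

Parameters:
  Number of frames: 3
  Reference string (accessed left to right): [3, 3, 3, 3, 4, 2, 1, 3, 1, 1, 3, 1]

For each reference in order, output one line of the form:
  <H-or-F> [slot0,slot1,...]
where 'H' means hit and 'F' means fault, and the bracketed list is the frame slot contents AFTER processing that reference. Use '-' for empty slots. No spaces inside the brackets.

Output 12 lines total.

F [3,-,-]
H [3,-,-]
H [3,-,-]
H [3,-,-]
F [3,4,-]
F [3,4,2]
F [1,4,2]
F [1,3,2]
H [1,3,2]
H [1,3,2]
H [1,3,2]
H [1,3,2]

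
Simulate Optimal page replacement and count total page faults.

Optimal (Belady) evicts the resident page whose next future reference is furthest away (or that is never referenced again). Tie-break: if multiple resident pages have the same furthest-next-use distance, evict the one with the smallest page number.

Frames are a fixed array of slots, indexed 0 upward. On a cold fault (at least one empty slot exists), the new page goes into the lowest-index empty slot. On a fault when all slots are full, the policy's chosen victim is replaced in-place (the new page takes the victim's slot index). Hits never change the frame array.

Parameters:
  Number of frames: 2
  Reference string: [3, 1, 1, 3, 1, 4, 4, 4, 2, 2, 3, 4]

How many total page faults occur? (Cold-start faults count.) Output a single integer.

Answer: 5

Derivation:
Step 0: ref 3 → FAULT, frames=[3,-]
Step 1: ref 1 → FAULT, frames=[3,1]
Step 2: ref 1 → HIT, frames=[3,1]
Step 3: ref 3 → HIT, frames=[3,1]
Step 4: ref 1 → HIT, frames=[3,1]
Step 5: ref 4 → FAULT (evict 1), frames=[3,4]
Step 6: ref 4 → HIT, frames=[3,4]
Step 7: ref 4 → HIT, frames=[3,4]
Step 8: ref 2 → FAULT (evict 4), frames=[3,2]
Step 9: ref 2 → HIT, frames=[3,2]
Step 10: ref 3 → HIT, frames=[3,2]
Step 11: ref 4 → FAULT (evict 2), frames=[3,4]
Total faults: 5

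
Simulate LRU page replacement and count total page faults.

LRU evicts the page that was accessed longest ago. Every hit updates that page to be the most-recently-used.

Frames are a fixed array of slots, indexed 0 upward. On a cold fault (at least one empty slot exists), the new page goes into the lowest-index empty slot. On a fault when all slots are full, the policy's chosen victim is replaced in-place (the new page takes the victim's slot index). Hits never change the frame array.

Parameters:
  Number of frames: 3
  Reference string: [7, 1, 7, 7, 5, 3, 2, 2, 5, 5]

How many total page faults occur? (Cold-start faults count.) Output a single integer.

Answer: 5

Derivation:
Step 0: ref 7 → FAULT, frames=[7,-,-]
Step 1: ref 1 → FAULT, frames=[7,1,-]
Step 2: ref 7 → HIT, frames=[7,1,-]
Step 3: ref 7 → HIT, frames=[7,1,-]
Step 4: ref 5 → FAULT, frames=[7,1,5]
Step 5: ref 3 → FAULT (evict 1), frames=[7,3,5]
Step 6: ref 2 → FAULT (evict 7), frames=[2,3,5]
Step 7: ref 2 → HIT, frames=[2,3,5]
Step 8: ref 5 → HIT, frames=[2,3,5]
Step 9: ref 5 → HIT, frames=[2,3,5]
Total faults: 5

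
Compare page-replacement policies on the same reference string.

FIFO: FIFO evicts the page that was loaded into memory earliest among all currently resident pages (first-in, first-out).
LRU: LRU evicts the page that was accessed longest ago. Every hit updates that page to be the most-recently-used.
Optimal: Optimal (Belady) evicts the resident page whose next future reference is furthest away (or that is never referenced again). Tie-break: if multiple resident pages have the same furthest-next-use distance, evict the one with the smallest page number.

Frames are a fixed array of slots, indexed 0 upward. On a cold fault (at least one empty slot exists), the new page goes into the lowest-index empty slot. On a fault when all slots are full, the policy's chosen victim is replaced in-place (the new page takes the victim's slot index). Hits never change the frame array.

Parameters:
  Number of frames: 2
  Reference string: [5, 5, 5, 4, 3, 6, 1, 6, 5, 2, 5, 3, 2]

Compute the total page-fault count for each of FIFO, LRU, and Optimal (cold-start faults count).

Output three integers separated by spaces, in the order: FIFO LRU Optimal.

--- FIFO ---
  step 0: ref 5 -> FAULT, frames=[5,-] (faults so far: 1)
  step 1: ref 5 -> HIT, frames=[5,-] (faults so far: 1)
  step 2: ref 5 -> HIT, frames=[5,-] (faults so far: 1)
  step 3: ref 4 -> FAULT, frames=[5,4] (faults so far: 2)
  step 4: ref 3 -> FAULT, evict 5, frames=[3,4] (faults so far: 3)
  step 5: ref 6 -> FAULT, evict 4, frames=[3,6] (faults so far: 4)
  step 6: ref 1 -> FAULT, evict 3, frames=[1,6] (faults so far: 5)
  step 7: ref 6 -> HIT, frames=[1,6] (faults so far: 5)
  step 8: ref 5 -> FAULT, evict 6, frames=[1,5] (faults so far: 6)
  step 9: ref 2 -> FAULT, evict 1, frames=[2,5] (faults so far: 7)
  step 10: ref 5 -> HIT, frames=[2,5] (faults so far: 7)
  step 11: ref 3 -> FAULT, evict 5, frames=[2,3] (faults so far: 8)
  step 12: ref 2 -> HIT, frames=[2,3] (faults so far: 8)
  FIFO total faults: 8
--- LRU ---
  step 0: ref 5 -> FAULT, frames=[5,-] (faults so far: 1)
  step 1: ref 5 -> HIT, frames=[5,-] (faults so far: 1)
  step 2: ref 5 -> HIT, frames=[5,-] (faults so far: 1)
  step 3: ref 4 -> FAULT, frames=[5,4] (faults so far: 2)
  step 4: ref 3 -> FAULT, evict 5, frames=[3,4] (faults so far: 3)
  step 5: ref 6 -> FAULT, evict 4, frames=[3,6] (faults so far: 4)
  step 6: ref 1 -> FAULT, evict 3, frames=[1,6] (faults so far: 5)
  step 7: ref 6 -> HIT, frames=[1,6] (faults so far: 5)
  step 8: ref 5 -> FAULT, evict 1, frames=[5,6] (faults so far: 6)
  step 9: ref 2 -> FAULT, evict 6, frames=[5,2] (faults so far: 7)
  step 10: ref 5 -> HIT, frames=[5,2] (faults so far: 7)
  step 11: ref 3 -> FAULT, evict 2, frames=[5,3] (faults so far: 8)
  step 12: ref 2 -> FAULT, evict 5, frames=[2,3] (faults so far: 9)
  LRU total faults: 9
--- Optimal ---
  step 0: ref 5 -> FAULT, frames=[5,-] (faults so far: 1)
  step 1: ref 5 -> HIT, frames=[5,-] (faults so far: 1)
  step 2: ref 5 -> HIT, frames=[5,-] (faults so far: 1)
  step 3: ref 4 -> FAULT, frames=[5,4] (faults so far: 2)
  step 4: ref 3 -> FAULT, evict 4, frames=[5,3] (faults so far: 3)
  step 5: ref 6 -> FAULT, evict 3, frames=[5,6] (faults so far: 4)
  step 6: ref 1 -> FAULT, evict 5, frames=[1,6] (faults so far: 5)
  step 7: ref 6 -> HIT, frames=[1,6] (faults so far: 5)
  step 8: ref 5 -> FAULT, evict 1, frames=[5,6] (faults so far: 6)
  step 9: ref 2 -> FAULT, evict 6, frames=[5,2] (faults so far: 7)
  step 10: ref 5 -> HIT, frames=[5,2] (faults so far: 7)
  step 11: ref 3 -> FAULT, evict 5, frames=[3,2] (faults so far: 8)
  step 12: ref 2 -> HIT, frames=[3,2] (faults so far: 8)
  Optimal total faults: 8

Answer: 8 9 8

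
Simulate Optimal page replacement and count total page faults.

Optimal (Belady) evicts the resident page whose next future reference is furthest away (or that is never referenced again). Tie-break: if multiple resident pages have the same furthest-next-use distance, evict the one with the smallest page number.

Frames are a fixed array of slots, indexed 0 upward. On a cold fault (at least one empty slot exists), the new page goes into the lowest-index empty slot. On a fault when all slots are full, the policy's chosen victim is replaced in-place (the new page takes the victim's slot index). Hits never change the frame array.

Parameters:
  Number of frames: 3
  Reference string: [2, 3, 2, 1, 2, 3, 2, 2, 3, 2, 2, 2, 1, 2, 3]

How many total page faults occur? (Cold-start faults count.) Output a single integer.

Step 0: ref 2 → FAULT, frames=[2,-,-]
Step 1: ref 3 → FAULT, frames=[2,3,-]
Step 2: ref 2 → HIT, frames=[2,3,-]
Step 3: ref 1 → FAULT, frames=[2,3,1]
Step 4: ref 2 → HIT, frames=[2,3,1]
Step 5: ref 3 → HIT, frames=[2,3,1]
Step 6: ref 2 → HIT, frames=[2,3,1]
Step 7: ref 2 → HIT, frames=[2,3,1]
Step 8: ref 3 → HIT, frames=[2,3,1]
Step 9: ref 2 → HIT, frames=[2,3,1]
Step 10: ref 2 → HIT, frames=[2,3,1]
Step 11: ref 2 → HIT, frames=[2,3,1]
Step 12: ref 1 → HIT, frames=[2,3,1]
Step 13: ref 2 → HIT, frames=[2,3,1]
Step 14: ref 3 → HIT, frames=[2,3,1]
Total faults: 3

Answer: 3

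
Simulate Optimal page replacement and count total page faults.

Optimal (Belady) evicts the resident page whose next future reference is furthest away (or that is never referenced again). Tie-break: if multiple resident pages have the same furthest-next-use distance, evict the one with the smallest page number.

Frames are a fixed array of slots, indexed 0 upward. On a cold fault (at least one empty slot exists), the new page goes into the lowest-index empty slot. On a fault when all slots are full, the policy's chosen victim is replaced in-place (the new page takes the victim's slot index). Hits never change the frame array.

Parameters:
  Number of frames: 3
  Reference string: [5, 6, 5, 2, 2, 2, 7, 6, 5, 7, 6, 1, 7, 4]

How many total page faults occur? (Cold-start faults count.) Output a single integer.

Answer: 6

Derivation:
Step 0: ref 5 → FAULT, frames=[5,-,-]
Step 1: ref 6 → FAULT, frames=[5,6,-]
Step 2: ref 5 → HIT, frames=[5,6,-]
Step 3: ref 2 → FAULT, frames=[5,6,2]
Step 4: ref 2 → HIT, frames=[5,6,2]
Step 5: ref 2 → HIT, frames=[5,6,2]
Step 6: ref 7 → FAULT (evict 2), frames=[5,6,7]
Step 7: ref 6 → HIT, frames=[5,6,7]
Step 8: ref 5 → HIT, frames=[5,6,7]
Step 9: ref 7 → HIT, frames=[5,6,7]
Step 10: ref 6 → HIT, frames=[5,6,7]
Step 11: ref 1 → FAULT (evict 5), frames=[1,6,7]
Step 12: ref 7 → HIT, frames=[1,6,7]
Step 13: ref 4 → FAULT (evict 1), frames=[4,6,7]
Total faults: 6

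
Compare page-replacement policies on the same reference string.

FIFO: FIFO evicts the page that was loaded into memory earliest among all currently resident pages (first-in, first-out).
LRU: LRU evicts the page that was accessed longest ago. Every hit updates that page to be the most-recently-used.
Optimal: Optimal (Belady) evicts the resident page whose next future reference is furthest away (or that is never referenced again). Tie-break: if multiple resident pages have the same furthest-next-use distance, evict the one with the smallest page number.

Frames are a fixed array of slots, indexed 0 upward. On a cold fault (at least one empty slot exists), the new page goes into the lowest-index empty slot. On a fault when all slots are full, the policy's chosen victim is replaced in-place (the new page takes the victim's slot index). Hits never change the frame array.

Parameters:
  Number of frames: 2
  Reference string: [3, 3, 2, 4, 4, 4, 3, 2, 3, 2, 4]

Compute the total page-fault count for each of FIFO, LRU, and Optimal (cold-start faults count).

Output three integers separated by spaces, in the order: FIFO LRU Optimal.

--- FIFO ---
  step 0: ref 3 -> FAULT, frames=[3,-] (faults so far: 1)
  step 1: ref 3 -> HIT, frames=[3,-] (faults so far: 1)
  step 2: ref 2 -> FAULT, frames=[3,2] (faults so far: 2)
  step 3: ref 4 -> FAULT, evict 3, frames=[4,2] (faults so far: 3)
  step 4: ref 4 -> HIT, frames=[4,2] (faults so far: 3)
  step 5: ref 4 -> HIT, frames=[4,2] (faults so far: 3)
  step 6: ref 3 -> FAULT, evict 2, frames=[4,3] (faults so far: 4)
  step 7: ref 2 -> FAULT, evict 4, frames=[2,3] (faults so far: 5)
  step 8: ref 3 -> HIT, frames=[2,3] (faults so far: 5)
  step 9: ref 2 -> HIT, frames=[2,3] (faults so far: 5)
  step 10: ref 4 -> FAULT, evict 3, frames=[2,4] (faults so far: 6)
  FIFO total faults: 6
--- LRU ---
  step 0: ref 3 -> FAULT, frames=[3,-] (faults so far: 1)
  step 1: ref 3 -> HIT, frames=[3,-] (faults so far: 1)
  step 2: ref 2 -> FAULT, frames=[3,2] (faults so far: 2)
  step 3: ref 4 -> FAULT, evict 3, frames=[4,2] (faults so far: 3)
  step 4: ref 4 -> HIT, frames=[4,2] (faults so far: 3)
  step 5: ref 4 -> HIT, frames=[4,2] (faults so far: 3)
  step 6: ref 3 -> FAULT, evict 2, frames=[4,3] (faults so far: 4)
  step 7: ref 2 -> FAULT, evict 4, frames=[2,3] (faults so far: 5)
  step 8: ref 3 -> HIT, frames=[2,3] (faults so far: 5)
  step 9: ref 2 -> HIT, frames=[2,3] (faults so far: 5)
  step 10: ref 4 -> FAULT, evict 3, frames=[2,4] (faults so far: 6)
  LRU total faults: 6
--- Optimal ---
  step 0: ref 3 -> FAULT, frames=[3,-] (faults so far: 1)
  step 1: ref 3 -> HIT, frames=[3,-] (faults so far: 1)
  step 2: ref 2 -> FAULT, frames=[3,2] (faults so far: 2)
  step 3: ref 4 -> FAULT, evict 2, frames=[3,4] (faults so far: 3)
  step 4: ref 4 -> HIT, frames=[3,4] (faults so far: 3)
  step 5: ref 4 -> HIT, frames=[3,4] (faults so far: 3)
  step 6: ref 3 -> HIT, frames=[3,4] (faults so far: 3)
  step 7: ref 2 -> FAULT, evict 4, frames=[3,2] (faults so far: 4)
  step 8: ref 3 -> HIT, frames=[3,2] (faults so far: 4)
  step 9: ref 2 -> HIT, frames=[3,2] (faults so far: 4)
  step 10: ref 4 -> FAULT, evict 2, frames=[3,4] (faults so far: 5)
  Optimal total faults: 5

Answer: 6 6 5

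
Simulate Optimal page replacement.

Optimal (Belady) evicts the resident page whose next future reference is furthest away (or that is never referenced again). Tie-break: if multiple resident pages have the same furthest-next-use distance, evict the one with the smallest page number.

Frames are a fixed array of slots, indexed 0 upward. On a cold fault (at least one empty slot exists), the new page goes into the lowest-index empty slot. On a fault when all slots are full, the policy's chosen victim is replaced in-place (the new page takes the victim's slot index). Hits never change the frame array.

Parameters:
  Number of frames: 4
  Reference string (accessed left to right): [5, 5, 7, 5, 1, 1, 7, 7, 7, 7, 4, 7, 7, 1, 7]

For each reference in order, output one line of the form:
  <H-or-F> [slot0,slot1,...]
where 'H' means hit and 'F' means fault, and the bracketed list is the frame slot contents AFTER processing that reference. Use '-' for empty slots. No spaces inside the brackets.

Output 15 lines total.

F [5,-,-,-]
H [5,-,-,-]
F [5,7,-,-]
H [5,7,-,-]
F [5,7,1,-]
H [5,7,1,-]
H [5,7,1,-]
H [5,7,1,-]
H [5,7,1,-]
H [5,7,1,-]
F [5,7,1,4]
H [5,7,1,4]
H [5,7,1,4]
H [5,7,1,4]
H [5,7,1,4]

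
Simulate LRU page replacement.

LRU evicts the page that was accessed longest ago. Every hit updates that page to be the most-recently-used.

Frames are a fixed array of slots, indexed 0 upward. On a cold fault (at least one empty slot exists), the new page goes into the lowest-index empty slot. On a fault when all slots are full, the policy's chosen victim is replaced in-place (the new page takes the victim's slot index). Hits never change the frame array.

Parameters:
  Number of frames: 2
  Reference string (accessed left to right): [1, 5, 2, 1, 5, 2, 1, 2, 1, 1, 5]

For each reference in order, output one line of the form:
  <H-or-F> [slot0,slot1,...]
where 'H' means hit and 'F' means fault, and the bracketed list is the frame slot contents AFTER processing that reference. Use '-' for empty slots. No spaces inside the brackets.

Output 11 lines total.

F [1,-]
F [1,5]
F [2,5]
F [2,1]
F [5,1]
F [5,2]
F [1,2]
H [1,2]
H [1,2]
H [1,2]
F [1,5]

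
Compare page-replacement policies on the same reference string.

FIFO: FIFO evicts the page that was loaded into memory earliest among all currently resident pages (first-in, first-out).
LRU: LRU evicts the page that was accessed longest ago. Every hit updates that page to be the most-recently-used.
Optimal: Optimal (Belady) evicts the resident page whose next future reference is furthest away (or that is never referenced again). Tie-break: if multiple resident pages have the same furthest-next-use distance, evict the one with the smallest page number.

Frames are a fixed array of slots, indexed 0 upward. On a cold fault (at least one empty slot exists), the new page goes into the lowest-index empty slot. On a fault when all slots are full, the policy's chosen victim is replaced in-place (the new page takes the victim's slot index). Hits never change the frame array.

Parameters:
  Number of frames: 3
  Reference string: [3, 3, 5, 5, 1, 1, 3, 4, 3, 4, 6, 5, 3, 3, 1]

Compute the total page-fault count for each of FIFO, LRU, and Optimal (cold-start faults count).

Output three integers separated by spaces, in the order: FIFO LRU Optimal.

--- FIFO ---
  step 0: ref 3 -> FAULT, frames=[3,-,-] (faults so far: 1)
  step 1: ref 3 -> HIT, frames=[3,-,-] (faults so far: 1)
  step 2: ref 5 -> FAULT, frames=[3,5,-] (faults so far: 2)
  step 3: ref 5 -> HIT, frames=[3,5,-] (faults so far: 2)
  step 4: ref 1 -> FAULT, frames=[3,5,1] (faults so far: 3)
  step 5: ref 1 -> HIT, frames=[3,5,1] (faults so far: 3)
  step 6: ref 3 -> HIT, frames=[3,5,1] (faults so far: 3)
  step 7: ref 4 -> FAULT, evict 3, frames=[4,5,1] (faults so far: 4)
  step 8: ref 3 -> FAULT, evict 5, frames=[4,3,1] (faults so far: 5)
  step 9: ref 4 -> HIT, frames=[4,3,1] (faults so far: 5)
  step 10: ref 6 -> FAULT, evict 1, frames=[4,3,6] (faults so far: 6)
  step 11: ref 5 -> FAULT, evict 4, frames=[5,3,6] (faults so far: 7)
  step 12: ref 3 -> HIT, frames=[5,3,6] (faults so far: 7)
  step 13: ref 3 -> HIT, frames=[5,3,6] (faults so far: 7)
  step 14: ref 1 -> FAULT, evict 3, frames=[5,1,6] (faults so far: 8)
  FIFO total faults: 8
--- LRU ---
  step 0: ref 3 -> FAULT, frames=[3,-,-] (faults so far: 1)
  step 1: ref 3 -> HIT, frames=[3,-,-] (faults so far: 1)
  step 2: ref 5 -> FAULT, frames=[3,5,-] (faults so far: 2)
  step 3: ref 5 -> HIT, frames=[3,5,-] (faults so far: 2)
  step 4: ref 1 -> FAULT, frames=[3,5,1] (faults so far: 3)
  step 5: ref 1 -> HIT, frames=[3,5,1] (faults so far: 3)
  step 6: ref 3 -> HIT, frames=[3,5,1] (faults so far: 3)
  step 7: ref 4 -> FAULT, evict 5, frames=[3,4,1] (faults so far: 4)
  step 8: ref 3 -> HIT, frames=[3,4,1] (faults so far: 4)
  step 9: ref 4 -> HIT, frames=[3,4,1] (faults so far: 4)
  step 10: ref 6 -> FAULT, evict 1, frames=[3,4,6] (faults so far: 5)
  step 11: ref 5 -> FAULT, evict 3, frames=[5,4,6] (faults so far: 6)
  step 12: ref 3 -> FAULT, evict 4, frames=[5,3,6] (faults so far: 7)
  step 13: ref 3 -> HIT, frames=[5,3,6] (faults so far: 7)
  step 14: ref 1 -> FAULT, evict 6, frames=[5,3,1] (faults so far: 8)
  LRU total faults: 8
--- Optimal ---
  step 0: ref 3 -> FAULT, frames=[3,-,-] (faults so far: 1)
  step 1: ref 3 -> HIT, frames=[3,-,-] (faults so far: 1)
  step 2: ref 5 -> FAULT, frames=[3,5,-] (faults so far: 2)
  step 3: ref 5 -> HIT, frames=[3,5,-] (faults so far: 2)
  step 4: ref 1 -> FAULT, frames=[3,5,1] (faults so far: 3)
  step 5: ref 1 -> HIT, frames=[3,5,1] (faults so far: 3)
  step 6: ref 3 -> HIT, frames=[3,5,1] (faults so far: 3)
  step 7: ref 4 -> FAULT, evict 1, frames=[3,5,4] (faults so far: 4)
  step 8: ref 3 -> HIT, frames=[3,5,4] (faults so far: 4)
  step 9: ref 4 -> HIT, frames=[3,5,4] (faults so far: 4)
  step 10: ref 6 -> FAULT, evict 4, frames=[3,5,6] (faults so far: 5)
  step 11: ref 5 -> HIT, frames=[3,5,6] (faults so far: 5)
  step 12: ref 3 -> HIT, frames=[3,5,6] (faults so far: 5)
  step 13: ref 3 -> HIT, frames=[3,5,6] (faults so far: 5)
  step 14: ref 1 -> FAULT, evict 3, frames=[1,5,6] (faults so far: 6)
  Optimal total faults: 6

Answer: 8 8 6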